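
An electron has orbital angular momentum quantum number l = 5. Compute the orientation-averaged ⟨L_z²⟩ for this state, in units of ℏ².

m_l ∈ {-5, -4, -3, -2, -1, 0, 1, 2, 3, 4, 5}.
Average of L_z² over 11 states: 110/11 ℏ² = 10 ℏ².

⟨L_z²⟩ = 10 ℏ²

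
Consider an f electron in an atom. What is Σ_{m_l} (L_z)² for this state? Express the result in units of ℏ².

F corresponds to l = 3.
m_l ∈ {-3, -2, -1, 0, 1, 2, 3}.
Summing m² from −3 to 3: Σ m_l² = 28.

Σ(L_z)² = 28 ℏ²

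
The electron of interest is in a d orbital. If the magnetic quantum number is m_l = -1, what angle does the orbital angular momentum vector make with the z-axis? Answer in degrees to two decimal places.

θ ≈ 114.09°

D corresponds to l = 2.
|L|² = l(l+1)ℏ² = 6ℏ², so |L| = √6 ℏ.
L_z = m_l ℏ = −1ℏ.
cos θ = L_z/|L| = -1/√6, so θ ≈ 114.09°.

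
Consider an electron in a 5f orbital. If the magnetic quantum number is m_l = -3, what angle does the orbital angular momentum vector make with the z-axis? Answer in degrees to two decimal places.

5f means n = 5, l = 3.
|L| = √(l(l+1)) ℏ = 2√3 ℏ.
L_z = m_l ℏ = −3ℏ.
cos θ = L_z/|L| = -3/√12, so θ ≈ 150.00°.

θ ≈ 150.00°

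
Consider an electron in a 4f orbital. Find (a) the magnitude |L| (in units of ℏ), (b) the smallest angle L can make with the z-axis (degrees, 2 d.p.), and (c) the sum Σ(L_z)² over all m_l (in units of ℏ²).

|L| = 2√3 ℏ ≈ 3.464ℏ; θ_min ≈ 30.00°; Σ(L_z)² = 28 ℏ²

The 4f subshell has l = 3.
|L| = ℏ√(3·4) = 2√3 ℏ ≈ 3.464ℏ.
cos θ_min = 3/√12, so θ_min ≈ 30.00°.
Σ m_l² = 28, so Σ(L_z)² = 28 ℏ².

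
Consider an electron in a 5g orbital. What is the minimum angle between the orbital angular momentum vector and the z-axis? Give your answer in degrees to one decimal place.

For 5g, l = 4.
|L|² = l(l+1)ℏ² = 20ℏ², so |L| = 2√5 ℏ.
The smallest angle corresponds to the largest L_z, i.e. m_l = l = 4, giving L_z = 4ℏ.
cos θ_min = 4/√20, so θ_min ≈ 26.6°.

θ_min ≈ 26.6°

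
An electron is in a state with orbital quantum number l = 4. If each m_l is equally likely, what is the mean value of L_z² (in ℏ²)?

⟨L_z²⟩ = 6.667 ℏ²

m_l runs from −4 to 4, i.e. {-4, -3, -2, -1, 0, 1, 2, 3, 4}.
⟨L_z²⟩ = ℏ²·l(l+1)/3 = 6.667ℏ².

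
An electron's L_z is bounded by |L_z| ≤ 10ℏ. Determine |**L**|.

|L| = √110 ℏ ≈ 10.488ℏ

The maximum L_z equals lℏ, giving l = 10.
|L| = ℏ√(l(l+1)) = √110 ℏ.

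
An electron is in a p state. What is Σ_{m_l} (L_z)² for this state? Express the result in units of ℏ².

Σ(L_z)² = 2 ℏ²

P corresponds to l = 1.
The allowed m_l values are -1, 0, 1.
Σ m_l² = l(l+1)(2l+1)/3 = 1·2·3/3 = 2.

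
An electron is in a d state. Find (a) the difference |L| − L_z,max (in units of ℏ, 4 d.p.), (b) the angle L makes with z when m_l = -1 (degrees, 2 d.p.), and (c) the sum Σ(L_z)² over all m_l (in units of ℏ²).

|L|−L_z,max ≈ 0.4495ℏ; θ(m_l=-1) ≈ 114.09°; Σ(L_z)² = 10 ℏ²

For a d orbital, l = 2.
|L| − L_z,max = (√6 − 2)ℏ ≈ 0.4495ℏ.
For m_l = -1: cos θ = -1/√6, θ ≈ 114.09°.
Σ m_l² = 10, so Σ(L_z)² = 10 ℏ².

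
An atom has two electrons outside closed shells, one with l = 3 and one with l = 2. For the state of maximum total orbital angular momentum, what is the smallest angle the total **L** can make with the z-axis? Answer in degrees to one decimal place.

θ_min ≈ 24.1°

The total orbital quantum number L ranges from |l₁ − l₂| to l₁ + l₂ in integer steps.
So L can be 1, 2, 3, 4, 5.
The maximum is L = 5, with |L_tot| = ℏ√(5·6) = √30 ℏ.
The minimum angle with z is arccos(5/√30) ≈ 24.1°.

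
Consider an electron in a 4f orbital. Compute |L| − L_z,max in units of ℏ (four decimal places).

The 4f subshell has l = 3.
|L| = 2√3 ℏ ≈ 3.4641ℏ, while L_z,max = lℏ = 3ℏ.
The difference is (2√3 − 3)ℏ ≈ 0.4641ℏ.

|L| − L_z,max ≈ 0.4641ℏ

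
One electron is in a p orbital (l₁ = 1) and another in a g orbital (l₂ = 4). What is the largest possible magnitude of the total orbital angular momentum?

By the triangle rule, |l₁ − l₂| ≤ L ≤ l₁ + l₂.
Allowed values: L = 3, 4, 5.
The largest magnitude corresponds to L = 5: |L_tot| = ℏ√(5·6) = √30 ℏ.

|L_tot|_max = √30 ℏ ≈ 5.477ℏ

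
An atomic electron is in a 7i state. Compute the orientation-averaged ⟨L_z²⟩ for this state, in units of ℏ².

7i means n = 7, l = 6.
m_l ∈ {-6, -5, -4, -3, -2, -1, 0, 1, 2, 3, 4, 5, 6}.
⟨L_z²⟩ = ℏ²·(Σ m_l²)/(2l+1) = ℏ²·182/13 = 14ℏ².

⟨L_z²⟩ = 14 ℏ²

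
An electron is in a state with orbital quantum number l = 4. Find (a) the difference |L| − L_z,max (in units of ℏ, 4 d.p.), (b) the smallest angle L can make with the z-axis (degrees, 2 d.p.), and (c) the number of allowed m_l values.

|L|−L_z,max ≈ 0.4721ℏ; θ_min ≈ 26.57°; 9 values

|L| − L_z,max = (2√5 − 4)ℏ ≈ 0.4721ℏ.
cos θ_min = 4/√20, so θ_min ≈ 26.57°.
There are 2l+1 = 9 values of m_l.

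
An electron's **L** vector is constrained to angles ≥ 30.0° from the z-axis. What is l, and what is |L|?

l = 3, |L| = 2√3 ℏ ≈ 3.464ℏ

cos²θ_min = l/(l+1) = 0.7500.
Solving: l = 3.
Then |L| = ℏ√(3·4) = 2√3 ℏ.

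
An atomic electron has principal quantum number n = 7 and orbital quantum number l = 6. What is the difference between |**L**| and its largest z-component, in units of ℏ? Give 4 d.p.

|L| − L_z,max ≈ 0.4807ℏ

|L| = √42 ℏ ≈ 6.4807ℏ, while L_z,max = lℏ = 6ℏ.
The difference is (√42 − 6)ℏ ≈ 0.4807ℏ.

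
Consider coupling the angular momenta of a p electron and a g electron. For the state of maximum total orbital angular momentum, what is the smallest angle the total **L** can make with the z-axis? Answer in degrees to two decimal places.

The total orbital quantum number L ranges from |l₁ − l₂| to l₁ + l₂ in integer steps.
L ∈ {3, 4, 5}.
The maximum is L = 5, with |L_tot| = ℏ√(5·6) = √30 ℏ.
The minimum angle with z is arccos(5/√30) ≈ 24.09°.

θ_min ≈ 24.09°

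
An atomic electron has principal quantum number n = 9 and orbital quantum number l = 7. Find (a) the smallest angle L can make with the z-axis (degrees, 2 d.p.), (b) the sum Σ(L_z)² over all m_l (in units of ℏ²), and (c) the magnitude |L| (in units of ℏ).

cos θ_min = 7/√56, so θ_min ≈ 20.70°.
Σ m_l² = 280, so Σ(L_z)² = 280 ℏ².
|L| = ℏ√(7·8) = 2√14 ℏ ≈ 7.483ℏ.

θ_min ≈ 20.70°; Σ(L_z)² = 280 ℏ²; |L| = 2√14 ℏ ≈ 7.483ℏ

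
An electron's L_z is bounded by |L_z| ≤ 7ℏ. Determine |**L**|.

L_z,max = lℏ, so l = 7.
|L| = ℏ√(l(l+1)) = 2√14 ℏ.

|L| = 2√14 ℏ ≈ 7.483ℏ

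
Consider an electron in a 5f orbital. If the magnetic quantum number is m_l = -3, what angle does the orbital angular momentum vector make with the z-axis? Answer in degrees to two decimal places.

θ ≈ 150.00°

The 5f subshell has l = 3.
|L| = √(l(l+1)) ℏ = 2√3 ℏ.
L_z = m_l ℏ = −3ℏ.
cos θ = L_z/|L| = -3/√12, so θ ≈ 150.00°.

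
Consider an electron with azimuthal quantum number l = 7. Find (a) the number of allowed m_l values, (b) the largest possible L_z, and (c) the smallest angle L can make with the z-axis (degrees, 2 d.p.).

15 values; L_z,max = 7ℏ; θ_min ≈ 20.70°

There are 2l+1 = 15 values of m_l.
L_z,max = lℏ = 7ℏ.
cos θ_min = 7/√56, so θ_min ≈ 20.70°.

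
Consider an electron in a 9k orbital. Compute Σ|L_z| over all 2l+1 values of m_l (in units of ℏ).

Σ|L_z| = 56 ℏ

For 9k, l = 7.
The allowed m_l values are -7, -6, -5, -4, -3, -2, -1, 0, 1, 2, 3, 4, 5, 6, 7.
Σ|m_l| = 2(1+2+…+7) = 56.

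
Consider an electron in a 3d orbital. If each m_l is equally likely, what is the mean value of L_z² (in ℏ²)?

⟨L_z²⟩ = 2 ℏ²

The 3d subshell has l = 2.
m_l ∈ {-2, -1, 0, 1, 2}.
⟨L_z²⟩ = ℏ²·(Σ m_l²)/(2l+1) = ℏ²·10/5 = 2ℏ².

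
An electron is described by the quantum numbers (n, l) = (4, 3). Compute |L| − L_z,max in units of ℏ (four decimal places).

|L| = 2√3 ℏ ≈ 3.4641ℏ, while L_z,max = lℏ = 3ℏ.
The difference is (2√3 − 3)ℏ ≈ 0.4641ℏ.

|L| − L_z,max ≈ 0.4641ℏ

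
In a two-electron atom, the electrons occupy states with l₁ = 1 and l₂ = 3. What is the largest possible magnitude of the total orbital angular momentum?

By the triangle rule, |l₁ − l₂| ≤ L ≤ l₁ + l₂.
So L can be 2, 3, 4.
The largest magnitude corresponds to L = 4: |L_tot| = ℏ√(4·5) = 2√5 ℏ.

|L_tot|_max = 2√5 ℏ ≈ 4.472ℏ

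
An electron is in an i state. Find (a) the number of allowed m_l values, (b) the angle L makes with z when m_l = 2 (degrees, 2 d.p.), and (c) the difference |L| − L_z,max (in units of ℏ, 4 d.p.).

13 values; θ(m_l=2) ≈ 72.02°; |L|−L_z,max ≈ 0.4807ℏ

I corresponds to l = 6.
There are 2l+1 = 13 values of m_l.
For m_l = 2: cos θ = 2/√42, θ ≈ 72.02°.
|L| − L_z,max = (√42 − 6)ℏ ≈ 0.4807ℏ.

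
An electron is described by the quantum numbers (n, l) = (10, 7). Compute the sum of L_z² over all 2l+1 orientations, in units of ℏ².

Σ(L_z)² = 280 ℏ²

m_l ∈ {-7, -6, -5, -4, -3, -2, -1, 0, 1, 2, 3, 4, 5, 6, 7}.
Summing m² from −7 to 7: Σ m_l² = 280.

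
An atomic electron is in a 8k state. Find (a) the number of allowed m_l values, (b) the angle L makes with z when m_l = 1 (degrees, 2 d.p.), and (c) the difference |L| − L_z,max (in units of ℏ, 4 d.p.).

8k means n = 8, l = 7.
There are 2l+1 = 15 values of m_l.
For m_l = 1: cos θ = 1/√56, θ ≈ 82.32°.
|L| − L_z,max = (2√14 − 7)ℏ ≈ 0.4833ℏ.

15 values; θ(m_l=1) ≈ 82.32°; |L|−L_z,max ≈ 0.4833ℏ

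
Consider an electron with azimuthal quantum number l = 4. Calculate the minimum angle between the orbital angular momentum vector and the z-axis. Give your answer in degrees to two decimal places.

θ_min ≈ 26.57°

|L|² = l(l+1)ℏ² = 20ℏ², so |L| = 2√5 ℏ.
The smallest angle corresponds to the largest L_z, i.e. m_l = l = 4, giving L_z = 4ℏ.
cos θ_min = 4/√20, so θ_min ≈ 26.57°.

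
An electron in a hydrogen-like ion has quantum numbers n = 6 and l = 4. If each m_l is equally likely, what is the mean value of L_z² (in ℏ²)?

m_l ∈ {-4, -3, -2, -1, 0, 1, 2, 3, 4}.
⟨L_z²⟩ = ℏ²·(Σ m_l²)/(2l+1) = ℏ²·60/9 = 6.667ℏ².

⟨L_z²⟩ = 6.667 ℏ²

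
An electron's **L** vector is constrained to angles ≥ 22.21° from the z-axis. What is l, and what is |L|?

cos²θ_min = l/(l+1) = 0.8571.
l = cos²θ/sin²θ ≈ 6.
Then |L| = ℏ√(6·7) = √42 ℏ.

l = 6, |L| = √42 ℏ ≈ 6.481ℏ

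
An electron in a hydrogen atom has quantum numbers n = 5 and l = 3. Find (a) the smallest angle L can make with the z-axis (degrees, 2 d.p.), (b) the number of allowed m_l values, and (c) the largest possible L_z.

θ_min ≈ 30.00°; 7 values; L_z,max = 3ℏ

cos θ_min = 3/√12, so θ_min ≈ 30.00°.
There are 2l+1 = 7 values of m_l.
L_z,max = lℏ = 3ℏ.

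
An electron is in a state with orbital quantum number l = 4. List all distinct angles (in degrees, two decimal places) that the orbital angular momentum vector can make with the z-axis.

θ ∈ {26.57°, 47.87°, 63.43°, 77.08°, 90.00°, 102.92°, 116.57°, 132.13°, 153.43°}

|L| = ℏ√(l(l+1)) = 2√5 ℏ.
cos θ = m_l/√20 for each m_l ∈ {-4, -3, -2, -1, 0, 1, 2, 3, 4}.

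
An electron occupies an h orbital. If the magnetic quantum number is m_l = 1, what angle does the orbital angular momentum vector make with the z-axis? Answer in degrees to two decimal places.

θ ≈ 79.48°

The letter h corresponds to l = 5.
|L| = ℏ√(l(l+1)) = √30 ℏ.
L_z = m_l ℏ = 1ℏ.
cos θ = L_z/|L| = 1/√30, so θ ≈ 79.48°.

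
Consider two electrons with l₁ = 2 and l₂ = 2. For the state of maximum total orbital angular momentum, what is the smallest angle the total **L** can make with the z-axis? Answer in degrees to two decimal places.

θ_min ≈ 26.57°

L runs from |2 − 2| = 0 to 2 + 2 = 4.
So L can be 0, 1, 2, 3, 4.
The maximum is L = 4, with |L_tot| = ℏ√(4·5) = 2√5 ℏ.
The minimum angle with z is arccos(4/√20) ≈ 26.57°.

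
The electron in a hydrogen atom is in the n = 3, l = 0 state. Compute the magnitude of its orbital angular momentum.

|L| = 0

|L| = ℏ√(l(l+1)) = ℏ√0 = 0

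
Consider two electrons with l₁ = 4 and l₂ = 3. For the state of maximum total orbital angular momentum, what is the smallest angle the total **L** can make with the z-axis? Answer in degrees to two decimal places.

θ_min ≈ 20.70°

By the triangle rule, |l₁ − l₂| ≤ L ≤ l₁ + l₂.
L ∈ {1, 2, 3, 4, 5, 6, 7}.
The maximum is L = 7, with |L_tot| = ℏ√(7·8) = 2√14 ℏ.
The minimum angle with z is arccos(7/√56) ≈ 20.70°.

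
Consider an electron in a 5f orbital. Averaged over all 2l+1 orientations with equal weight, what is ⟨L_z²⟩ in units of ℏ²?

⟨L_z²⟩ = 4 ℏ²

The 5f subshell has l = 3.
The allowed m_l values are -3, -2, -1, 0, 1, 2, 3.
Average of L_z² over 7 states: 28/7 ℏ² = 4 ℏ².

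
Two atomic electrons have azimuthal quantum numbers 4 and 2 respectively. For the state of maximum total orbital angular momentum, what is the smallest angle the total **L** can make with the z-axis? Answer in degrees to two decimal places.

θ_min ≈ 22.21°

The total orbital quantum number L ranges from |l₁ − l₂| to l₁ + l₂ in integer steps.
So L can be 2, 3, 4, 5, 6.
The maximum is L = 6, with |L_tot| = ℏ√(6·7) = √42 ℏ.
The minimum angle with z is arccos(6/√42) ≈ 22.21°.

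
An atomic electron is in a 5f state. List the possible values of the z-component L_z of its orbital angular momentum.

5f means n = 5, l = 3.
L_z = m_l ℏ with m_l ranging from −l to +l in integer steps.
For l = 3: m_l ∈ {-3, -2, -1, 0, 1, 2, 3}.

L_z ∈ {−3ℏ, −2ℏ, −ℏ, 0, ℏ, 2ℏ, 3ℏ}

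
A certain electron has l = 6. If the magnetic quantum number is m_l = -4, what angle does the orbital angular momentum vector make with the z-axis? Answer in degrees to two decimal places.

θ ≈ 128.11°

|L| = √(l(l+1)) ℏ = √42 ℏ.
L_z = m_l ℏ = −4ℏ.
cos θ = L_z/|L| = -4/√42, so θ ≈ 128.11°.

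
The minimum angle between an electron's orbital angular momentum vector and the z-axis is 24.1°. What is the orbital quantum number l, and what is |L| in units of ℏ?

l = 5, |L| = √30 ℏ ≈ 5.477ℏ

cos θ_min = l/√(l(l+1)) = √(l/(l+1)), so l/(l+1) = cos²(24.1°) = 0.8333.
Solving: l = 5.
Then |L| = ℏ√(5·6) = √30 ℏ.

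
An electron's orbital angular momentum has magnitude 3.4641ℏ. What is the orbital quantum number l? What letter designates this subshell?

l = 3 (f orbital)

|L| = ℏ√(l(l+1)), so l(l+1) = 12.
Solving: l = 3.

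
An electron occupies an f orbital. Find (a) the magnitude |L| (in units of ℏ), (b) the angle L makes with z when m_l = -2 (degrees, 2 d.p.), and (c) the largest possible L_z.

An f state has l = 3.
|L| = ℏ√(3·4) = 2√3 ℏ ≈ 3.464ℏ.
For m_l = -2: cos θ = -2/√12, θ ≈ 125.26°.
L_z,max = lℏ = 3ℏ.

|L| = 2√3 ℏ ≈ 3.464ℏ; θ(m_l=-2) ≈ 125.26°; L_z,max = 3ℏ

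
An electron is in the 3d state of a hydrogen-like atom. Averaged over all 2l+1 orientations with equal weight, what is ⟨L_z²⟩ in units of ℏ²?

The 3d subshell has l = 2.
m_l runs from −2 to 2, i.e. {-2, -1, 0, 1, 2}.
Average of L_z² over 5 states: 10/5 ℏ² = 2 ℏ².

⟨L_z²⟩ = 2 ℏ²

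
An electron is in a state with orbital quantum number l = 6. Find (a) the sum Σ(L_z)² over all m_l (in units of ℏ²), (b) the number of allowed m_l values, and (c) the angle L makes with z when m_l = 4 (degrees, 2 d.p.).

Σ m_l² = 182, so Σ(L_z)² = 182 ℏ².
There are 2l+1 = 13 values of m_l.
For m_l = 4: cos θ = 4/√42, θ ≈ 51.89°.

Σ(L_z)² = 182 ℏ²; 13 values; θ(m_l=4) ≈ 51.89°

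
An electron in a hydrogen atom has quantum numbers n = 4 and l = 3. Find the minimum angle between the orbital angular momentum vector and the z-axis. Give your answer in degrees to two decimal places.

θ_min ≈ 30.00°

|L|² = l(l+1)ℏ² = 12ℏ², so |L| = 2√3 ℏ.
The smallest angle corresponds to the largest L_z, i.e. m_l = l = 3, giving L_z = 3ℏ.
cos θ_min = 3/√12, so θ_min ≈ 30.00°.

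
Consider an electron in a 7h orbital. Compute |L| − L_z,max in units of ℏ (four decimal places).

The 7h subshell has l = 5.
|L| = √30 ℏ ≈ 5.4772ℏ, while L_z,max = lℏ = 5ℏ.
The difference is (√30 − 5)ℏ ≈ 0.4772ℏ.

|L| − L_z,max ≈ 0.4772ℏ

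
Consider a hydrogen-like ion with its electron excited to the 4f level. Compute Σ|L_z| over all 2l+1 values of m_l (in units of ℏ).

Σ|L_z| = 12 ℏ

The 4f level has l = 3.
The allowed m_l values are -3, -2, -1, 0, 1, 2, 3.
Σ|m_l| = l(l+1) = 12.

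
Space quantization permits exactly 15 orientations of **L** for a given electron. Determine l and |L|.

15 = 2l + 1, so l = (15−1)/2 = 7.
Then |L| = √(l(l+1)) ℏ = 2√14 ℏ.

l = 7, |L| = 2√14 ℏ ≈ 7.483ℏ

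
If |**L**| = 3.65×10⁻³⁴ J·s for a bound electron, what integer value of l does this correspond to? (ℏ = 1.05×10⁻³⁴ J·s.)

l = 3

Dividing by ℏ: |L|/ℏ ≈ 3.476.
(|L|/ℏ)² = l(l+1) ≈ 12.08 ⇒ l = 3.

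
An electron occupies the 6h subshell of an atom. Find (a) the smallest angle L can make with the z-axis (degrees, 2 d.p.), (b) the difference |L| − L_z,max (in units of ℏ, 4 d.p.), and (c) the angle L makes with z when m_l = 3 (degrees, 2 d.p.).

θ_min ≈ 24.09°; |L|−L_z,max ≈ 0.4772ℏ; θ(m_l=3) ≈ 56.79°

For 6h, l = 5.
cos θ_min = 5/√30, so θ_min ≈ 24.09°.
|L| − L_z,max = (√30 − 5)ℏ ≈ 0.4772ℏ.
For m_l = 3: cos θ = 3/√30, θ ≈ 56.79°.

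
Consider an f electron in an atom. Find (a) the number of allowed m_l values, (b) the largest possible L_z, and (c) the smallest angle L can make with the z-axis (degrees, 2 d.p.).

For an f orbital, l = 3.
There are 2l+1 = 7 values of m_l.
L_z,max = lℏ = 3ℏ.
cos θ_min = 3/√12, so θ_min ≈ 30.00°.

7 values; L_z,max = 3ℏ; θ_min ≈ 30.00°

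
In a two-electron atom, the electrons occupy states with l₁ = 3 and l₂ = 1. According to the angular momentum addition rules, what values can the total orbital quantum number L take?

L = 2, 3, 4

By the triangle rule, |l₁ − l₂| ≤ L ≤ l₁ + l₂.
Allowed values: L = 2, 3, 4.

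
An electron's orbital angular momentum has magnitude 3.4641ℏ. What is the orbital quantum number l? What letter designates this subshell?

|L| = ℏ√(l(l+1)), so l(l+1) = 12.
l² + l − 12 = 0 ⇒ l = 3.

l = 3 (f orbital)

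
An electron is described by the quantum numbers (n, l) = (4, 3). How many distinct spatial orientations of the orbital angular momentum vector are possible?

7

The number of m_l values is 2l + 1 = 2·3 + 1 = 7.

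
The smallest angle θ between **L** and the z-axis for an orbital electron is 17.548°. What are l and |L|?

l = 10, |L| = √110 ℏ ≈ 10.488ℏ

cos θ_min = l/√(l(l+1)) = √(l/(l+1)), so l/(l+1) = cos²(17.548°) = 0.9091.
Thus l = 0.9091/(1 − 0.9091) ≈ 10.
Then |L| = ℏ√(10·11) = √110 ℏ.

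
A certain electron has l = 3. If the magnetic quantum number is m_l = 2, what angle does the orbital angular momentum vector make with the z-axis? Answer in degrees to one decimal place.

θ ≈ 54.7°

|L|² = l(l+1)ℏ² = 12ℏ², so |L| = 2√3 ℏ.
L_z = m_l ℏ = 2ℏ.
cos θ = L_z/|L| = 2/√12, so θ ≈ 54.7°.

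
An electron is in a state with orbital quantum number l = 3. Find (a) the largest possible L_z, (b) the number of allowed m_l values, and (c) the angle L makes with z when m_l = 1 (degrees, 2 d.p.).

L_z,max = lℏ = 3ℏ.
There are 2l+1 = 7 values of m_l.
For m_l = 1: cos θ = 1/√12, θ ≈ 73.22°.

L_z,max = 3ℏ; 7 values; θ(m_l=1) ≈ 73.22°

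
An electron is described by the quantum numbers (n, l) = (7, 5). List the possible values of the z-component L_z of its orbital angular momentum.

L_z = m_l ℏ with m_l ranging from −l to +l in integer steps.
For l = 5: m_l ∈ {-5, -4, -3, -2, -1, 0, 1, 2, 3, 4, 5}.

L_z ∈ {−5ℏ, −4ℏ, −3ℏ, −2ℏ, −ℏ, 0, ℏ, 2ℏ, 3ℏ, 4ℏ, 5ℏ}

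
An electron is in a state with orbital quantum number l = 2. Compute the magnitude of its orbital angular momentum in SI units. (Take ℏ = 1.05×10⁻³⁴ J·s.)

|L| = ℏ√(l(l+1)) = ℏ√(2·3) = √6 ℏ
Numerically, |L| = 2.449 × (1.05×10⁻³⁴ J·s) = 2.57×10⁻³⁴ J·s.

|L| = 2.57×10⁻³⁴ J·s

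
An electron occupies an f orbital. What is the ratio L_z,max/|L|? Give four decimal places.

L_z,max/|L| = 0.8660

F corresponds to l = 3.
|L| = 2√3 ℏ ≈ 3.4641ℏ, while L_z,max = lℏ = 3ℏ.
L_z,max/|L| = 3/√12 = 0.8660.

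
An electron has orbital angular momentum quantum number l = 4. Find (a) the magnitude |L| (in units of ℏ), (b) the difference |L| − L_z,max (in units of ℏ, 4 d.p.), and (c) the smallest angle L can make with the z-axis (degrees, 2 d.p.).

|L| = 2√5 ℏ ≈ 4.472ℏ; |L|−L_z,max ≈ 0.4721ℏ; θ_min ≈ 26.57°

|L| = ℏ√(4·5) = 2√5 ℏ ≈ 4.472ℏ.
|L| − L_z,max = (2√5 − 4)ℏ ≈ 0.4721ℏ.
cos θ_min = 4/√20, so θ_min ≈ 26.57°.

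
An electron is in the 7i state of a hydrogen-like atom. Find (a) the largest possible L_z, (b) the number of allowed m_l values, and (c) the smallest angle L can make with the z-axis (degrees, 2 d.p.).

For 7i, l = 6.
L_z,max = lℏ = 6ℏ.
There are 2l+1 = 13 values of m_l.
cos θ_min = 6/√42, so θ_min ≈ 22.21°.

L_z,max = 6ℏ; 13 values; θ_min ≈ 22.21°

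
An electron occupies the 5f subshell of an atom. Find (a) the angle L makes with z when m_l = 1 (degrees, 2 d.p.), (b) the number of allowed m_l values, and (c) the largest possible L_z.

The 5f subshell has l = 3.
For m_l = 1: cos θ = 1/√12, θ ≈ 73.22°.
There are 2l+1 = 7 values of m_l.
L_z,max = lℏ = 3ℏ.

θ(m_l=1) ≈ 73.22°; 7 values; L_z,max = 3ℏ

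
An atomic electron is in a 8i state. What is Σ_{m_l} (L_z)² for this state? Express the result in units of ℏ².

Σ(L_z)² = 182 ℏ²

8i means n = 8, l = 6.
m_l runs from −6 to 6, i.e. {-6, -5, -4, -3, -2, -1, 0, 1, 2, 3, 4, 5, 6}.
Σ m_l² = l(l+1)(2l+1)/3 = 6·7·13/3 = 182.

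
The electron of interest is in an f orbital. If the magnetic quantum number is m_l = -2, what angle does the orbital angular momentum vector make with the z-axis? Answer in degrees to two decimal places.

θ ≈ 125.26°

An f state has l = 3.
|L| = √(l(l+1)) ℏ = 2√3 ℏ.
L_z = m_l ℏ = −2ℏ.
cos θ = L_z/|L| = -2/√12, so θ ≈ 125.26°.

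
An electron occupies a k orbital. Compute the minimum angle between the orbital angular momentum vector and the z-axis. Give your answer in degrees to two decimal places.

θ_min ≈ 20.70°

A k state has l = 7.
|L| = √(l(l+1)) ℏ = 2√14 ℏ.
The smallest angle corresponds to the largest L_z, i.e. m_l = l = 7, giving L_z = 7ℏ.
cos θ_min = 7/√56, so θ_min ≈ 20.70°.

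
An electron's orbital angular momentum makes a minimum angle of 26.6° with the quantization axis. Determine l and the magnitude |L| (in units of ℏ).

l = 4, |L| = 2√5 ℏ ≈ 4.472ℏ

At minimum angle, m_l = l, so cos θ = l/√(l(l+1)); cos²θ = l/(l+1) = 0.7995.
l = cos²θ/sin²θ ≈ 4.
Then |L| = ℏ√(4·5) = 2√5 ℏ.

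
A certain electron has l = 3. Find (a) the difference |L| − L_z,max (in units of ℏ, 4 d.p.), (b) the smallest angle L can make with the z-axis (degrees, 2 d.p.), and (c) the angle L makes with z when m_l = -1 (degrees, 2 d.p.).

|L|−L_z,max ≈ 0.4641ℏ; θ_min ≈ 30.00°; θ(m_l=-1) ≈ 106.78°

|L| − L_z,max = (2√3 − 3)ℏ ≈ 0.4641ℏ.
cos θ_min = 3/√12, so θ_min ≈ 30.00°.
For m_l = -1: cos θ = -1/√12, θ ≈ 106.78°.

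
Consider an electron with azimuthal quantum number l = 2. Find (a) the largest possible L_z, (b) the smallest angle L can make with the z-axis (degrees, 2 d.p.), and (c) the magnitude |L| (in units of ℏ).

L_z,max = 2ℏ; θ_min ≈ 35.26°; |L| = √6 ℏ ≈ 2.449ℏ

L_z,max = lℏ = 2ℏ.
cos θ_min = 2/√6, so θ_min ≈ 35.26°.
|L| = ℏ√(2·3) = √6 ℏ ≈ 2.449ℏ.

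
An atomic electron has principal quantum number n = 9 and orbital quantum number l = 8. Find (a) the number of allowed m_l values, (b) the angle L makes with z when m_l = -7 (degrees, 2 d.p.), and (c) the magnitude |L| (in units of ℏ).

There are 2l+1 = 17 values of m_l.
For m_l = -7: cos θ = -7/√72, θ ≈ 145.58°.
|L| = ℏ√(8·9) = 6√2 ℏ ≈ 8.485ℏ.

17 values; θ(m_l=-7) ≈ 145.58°; |L| = 6√2 ℏ ≈ 8.485ℏ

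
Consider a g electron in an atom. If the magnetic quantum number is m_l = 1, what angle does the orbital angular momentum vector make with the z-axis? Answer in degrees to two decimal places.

A g state has l = 4.
|L| = ℏ√(l(l+1)) = 2√5 ℏ.
L_z = m_l ℏ = 1ℏ.
cos θ = L_z/|L| = 1/√20, so θ ≈ 77.08°.

θ ≈ 77.08°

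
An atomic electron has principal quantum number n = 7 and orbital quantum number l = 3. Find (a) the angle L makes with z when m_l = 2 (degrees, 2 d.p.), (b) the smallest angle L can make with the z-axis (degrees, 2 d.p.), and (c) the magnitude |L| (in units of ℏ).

For m_l = 2: cos θ = 2/√12, θ ≈ 54.74°.
cos θ_min = 3/√12, so θ_min ≈ 30.00°.
|L| = ℏ√(3·4) = 2√3 ℏ ≈ 3.464ℏ.

θ(m_l=2) ≈ 54.74°; θ_min ≈ 30.00°; |L| = 2√3 ℏ ≈ 3.464ℏ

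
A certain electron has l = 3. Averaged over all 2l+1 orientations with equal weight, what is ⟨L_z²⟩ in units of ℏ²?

⟨L_z²⟩ = 4 ℏ²

m_l ∈ {-3, -2, -1, 0, 1, 2, 3}.
⟨L_z²⟩ = ℏ²·(Σ m_l²)/(2l+1) = ℏ²·28/7 = 4ℏ².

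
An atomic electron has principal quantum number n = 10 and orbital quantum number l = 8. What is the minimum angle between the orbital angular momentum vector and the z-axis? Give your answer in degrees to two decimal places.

|L| = √(l(l+1)) ℏ = 6√2 ℏ.
The smallest angle corresponds to the largest L_z, i.e. m_l = l = 8, giving L_z = 8ℏ.
cos θ_min = 8/√72, so θ_min ≈ 19.47°.

θ_min ≈ 19.47°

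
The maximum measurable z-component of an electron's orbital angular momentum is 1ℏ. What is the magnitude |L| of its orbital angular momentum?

The maximum L_z equals lℏ, giving l = 1.
|L| = ℏ√(l(l+1)) = √2 ℏ.

|L| = √2 ℏ ≈ 1.414ℏ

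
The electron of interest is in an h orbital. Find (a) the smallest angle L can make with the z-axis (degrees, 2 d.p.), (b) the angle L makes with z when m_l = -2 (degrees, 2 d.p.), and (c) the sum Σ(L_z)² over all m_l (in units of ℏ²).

An h state has l = 5.
cos θ_min = 5/√30, so θ_min ≈ 24.09°.
For m_l = -2: cos θ = -2/√30, θ ≈ 111.42°.
Σ m_l² = 110, so Σ(L_z)² = 110 ℏ².

θ_min ≈ 24.09°; θ(m_l=-2) ≈ 111.42°; Σ(L_z)² = 110 ℏ²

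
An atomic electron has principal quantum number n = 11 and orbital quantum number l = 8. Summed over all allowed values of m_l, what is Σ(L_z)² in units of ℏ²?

The allowed m_l values are -8, -7, -6, -5, -4, -3, -2, -1, 0, 1, 2, 3, 4, 5, 6, 7, 8.
Σ m_l² = l(l+1)(2l+1)/3 = 8·9·17/3 = 408.

Σ(L_z)² = 408 ℏ²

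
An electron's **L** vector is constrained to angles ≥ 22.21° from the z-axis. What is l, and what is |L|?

cos θ_min = l/√(l(l+1)) = √(l/(l+1)), so l/(l+1) = cos²(22.21°) = 0.8571.
Thus l = 0.8571/(1 − 0.8571) ≈ 6.
Then |L| = ℏ√(6·7) = √42 ℏ.

l = 6, |L| = √42 ℏ ≈ 6.481ℏ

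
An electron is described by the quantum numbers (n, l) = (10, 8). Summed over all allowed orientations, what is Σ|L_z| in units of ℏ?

m_l ∈ {-8, -7, -6, -5, -4, -3, -2, -1, 0, 1, 2, 3, 4, 5, 6, 7, 8}.
Σ|m_l| = l(l+1) = 72.

Σ|L_z| = 72 ℏ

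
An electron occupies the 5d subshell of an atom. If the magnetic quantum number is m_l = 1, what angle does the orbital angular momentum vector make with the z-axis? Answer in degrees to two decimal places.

θ ≈ 65.91°

For 5d, l = 2.
|L| = ℏ√(l(l+1)) = √6 ℏ.
L_z = m_l ℏ = 1ℏ.
cos θ = L_z/|L| = 1/√6, so θ ≈ 65.91°.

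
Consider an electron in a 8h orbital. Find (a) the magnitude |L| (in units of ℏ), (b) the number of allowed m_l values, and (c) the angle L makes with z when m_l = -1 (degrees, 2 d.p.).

|L| = √30 ℏ ≈ 5.477ℏ; 11 values; θ(m_l=-1) ≈ 100.52°

8h means n = 8, l = 5.
|L| = ℏ√(5·6) = √30 ℏ ≈ 5.477ℏ.
There are 2l+1 = 11 values of m_l.
For m_l = -1: cos θ = -1/√30, θ ≈ 100.52°.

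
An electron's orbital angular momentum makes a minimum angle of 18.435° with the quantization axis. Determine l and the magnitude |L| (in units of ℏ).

cos θ_min = l/√(l(l+1)) = √(l/(l+1)), so l/(l+1) = cos²(18.435°) = 0.9000.
Solving: l = 9.
Then |L| = ℏ√(9·10) = 3√10 ℏ.

l = 9, |L| = 3√10 ℏ ≈ 9.487ℏ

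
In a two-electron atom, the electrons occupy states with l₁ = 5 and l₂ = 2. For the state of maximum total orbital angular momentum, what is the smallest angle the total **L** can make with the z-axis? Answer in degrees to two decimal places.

Angular momentum addition gives L = |l₁ − l₂|, …, l₁ + l₂.
So L can be 3, 4, 5, 6, 7.
The maximum is L = 7, with |L_tot| = ℏ√(7·8) = 2√14 ℏ.
The minimum angle with z is arccos(7/√56) ≈ 20.70°.

θ_min ≈ 20.70°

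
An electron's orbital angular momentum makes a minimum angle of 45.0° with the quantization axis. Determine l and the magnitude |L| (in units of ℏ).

l = 1, |L| = √2 ℏ ≈ 1.414ℏ

At minimum angle, m_l = l, so cos θ = l/√(l(l+1)); cos²θ = l/(l+1) = 0.5000.
l = cos²θ/sin²θ ≈ 1.
Then |L| = ℏ√(1·2) = √2 ℏ.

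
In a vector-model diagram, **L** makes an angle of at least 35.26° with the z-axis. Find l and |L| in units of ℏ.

l = 2, |L| = √6 ℏ ≈ 2.449ℏ

cos θ_min = l/√(l(l+1)) = √(l/(l+1)), so l/(l+1) = cos²(35.26°) = 0.6667.
Thus l = 0.6667/(1 − 0.6667) ≈ 2.
Then |L| = ℏ√(2·3) = √6 ℏ.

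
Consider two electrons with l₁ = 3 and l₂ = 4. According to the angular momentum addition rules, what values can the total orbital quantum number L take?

L = 1, 2, 3, 4, 5, 6, 7

L runs from |3 − 4| = 1 to 3 + 4 = 7.
L ∈ {1, 2, 3, 4, 5, 6, 7}.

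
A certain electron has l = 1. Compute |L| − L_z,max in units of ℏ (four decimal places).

|L| = √2 ℏ ≈ 1.4142ℏ, while L_z,max = lℏ = 1ℏ.
The difference is (√2 − 1)ℏ ≈ 0.4142ℏ.

|L| − L_z,max ≈ 0.4142ℏ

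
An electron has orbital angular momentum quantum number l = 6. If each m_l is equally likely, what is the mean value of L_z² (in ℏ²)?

⟨L_z²⟩ = 14 ℏ²

m_l runs from −6 to 6, i.e. {-6, -5, -4, -3, -2, -1, 0, 1, 2, 3, 4, 5, 6}.
⟨L_z²⟩ = ℏ²·l(l+1)/3 = 14ℏ².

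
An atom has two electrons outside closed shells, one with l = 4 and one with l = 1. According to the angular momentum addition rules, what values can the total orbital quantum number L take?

L = 3, 4, 5

Angular momentum addition gives L = |l₁ − l₂|, …, l₁ + l₂.
So L can be 3, 4, 5.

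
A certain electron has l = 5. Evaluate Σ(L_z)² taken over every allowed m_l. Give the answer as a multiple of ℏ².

Σ(L_z)² = 110 ℏ²

m_l ∈ {-5, -4, -3, -2, -1, 0, 1, 2, 3, 4, 5}.
Σ m_l² = 2·(1 + 4 + 9 + 16 + 25) = 110.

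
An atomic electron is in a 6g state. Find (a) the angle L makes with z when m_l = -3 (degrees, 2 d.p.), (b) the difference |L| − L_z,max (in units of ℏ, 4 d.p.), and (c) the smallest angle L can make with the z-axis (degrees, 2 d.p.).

For 6g, l = 4.
For m_l = -3: cos θ = -3/√20, θ ≈ 132.13°.
|L| − L_z,max = (2√5 − 4)ℏ ≈ 0.4721ℏ.
cos θ_min = 4/√20, so θ_min ≈ 26.57°.

θ(m_l=-3) ≈ 132.13°; |L|−L_z,max ≈ 0.4721ℏ; θ_min ≈ 26.57°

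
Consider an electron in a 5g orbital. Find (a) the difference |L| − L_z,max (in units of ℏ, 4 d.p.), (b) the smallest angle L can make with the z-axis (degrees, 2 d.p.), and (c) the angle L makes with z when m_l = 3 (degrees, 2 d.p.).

|L|−L_z,max ≈ 0.4721ℏ; θ_min ≈ 26.57°; θ(m_l=3) ≈ 47.87°

5g means n = 5, l = 4.
|L| − L_z,max = (2√5 − 4)ℏ ≈ 0.4721ℏ.
cos θ_min = 4/√20, so θ_min ≈ 26.57°.
For m_l = 3: cos θ = 3/√20, θ ≈ 47.87°.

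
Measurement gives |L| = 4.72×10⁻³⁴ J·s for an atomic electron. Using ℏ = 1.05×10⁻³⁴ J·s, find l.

Dividing by ℏ: |L|/ℏ ≈ 4.495.
(|L|/ℏ)² = l(l+1) ≈ 20.21 ⇒ l = 4.

l = 4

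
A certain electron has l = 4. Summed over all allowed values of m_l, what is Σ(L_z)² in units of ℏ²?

m_l runs from −4 to 4, i.e. {-4, -3, -2, -1, 0, 1, 2, 3, 4}.
Σ m_l² = l(l+1)(2l+1)/3 = 4·5·9/3 = 60.

Σ(L_z)² = 60 ℏ²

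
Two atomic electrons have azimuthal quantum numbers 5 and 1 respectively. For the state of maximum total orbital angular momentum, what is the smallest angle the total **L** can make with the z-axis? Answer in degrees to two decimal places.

θ_min ≈ 22.21°

L runs from |5 − 1| = 4 to 5 + 1 = 6.
Allowed values: L = 4, 5, 6.
The maximum is L = 6, with |L_tot| = ℏ√(6·7) = √42 ℏ.
The minimum angle with z is arccos(6/√42) ≈ 22.21°.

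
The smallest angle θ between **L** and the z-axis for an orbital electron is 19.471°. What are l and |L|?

cos θ_min = l/√(l(l+1)) = √(l/(l+1)), so l/(l+1) = cos²(19.471°) = 0.8889.
Thus l = 0.8889/(1 − 0.8889) ≈ 8.
Then |L| = ℏ√(8·9) = 6√2 ℏ.

l = 8, |L| = 6√2 ℏ ≈ 8.485ℏ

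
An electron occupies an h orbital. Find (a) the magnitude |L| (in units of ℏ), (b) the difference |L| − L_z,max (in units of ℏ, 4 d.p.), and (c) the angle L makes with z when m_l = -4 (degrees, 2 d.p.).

An h state has l = 5.
|L| = ℏ√(5·6) = √30 ℏ ≈ 5.477ℏ.
|L| − L_z,max = (√30 − 5)ℏ ≈ 0.4772ℏ.
For m_l = -4: cos θ = -4/√30, θ ≈ 136.91°.

|L| = √30 ℏ ≈ 5.477ℏ; |L|−L_z,max ≈ 0.4772ℏ; θ(m_l=-4) ≈ 136.91°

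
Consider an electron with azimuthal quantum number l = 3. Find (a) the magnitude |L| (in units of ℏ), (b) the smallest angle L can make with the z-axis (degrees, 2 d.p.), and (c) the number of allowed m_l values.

|L| = 2√3 ℏ ≈ 3.464ℏ; θ_min ≈ 30.00°; 7 values

|L| = ℏ√(3·4) = 2√3 ℏ ≈ 3.464ℏ.
cos θ_min = 3/√12, so θ_min ≈ 30.00°.
There are 2l+1 = 7 values of m_l.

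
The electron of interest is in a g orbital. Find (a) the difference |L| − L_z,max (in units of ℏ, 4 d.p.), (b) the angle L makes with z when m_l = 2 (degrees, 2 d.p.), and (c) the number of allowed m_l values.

For a g orbital, l = 4.
|L| − L_z,max = (2√5 − 4)ℏ ≈ 0.4721ℏ.
For m_l = 2: cos θ = 2/√20, θ ≈ 63.43°.
There are 2l+1 = 9 values of m_l.

|L|−L_z,max ≈ 0.4721ℏ; θ(m_l=2) ≈ 63.43°; 9 values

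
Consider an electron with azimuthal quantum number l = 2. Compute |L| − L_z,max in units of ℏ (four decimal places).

|L| − L_z,max ≈ 0.4495ℏ

|L| = √6 ℏ ≈ 2.4495ℏ, while L_z,max = lℏ = 2ℏ.
The difference is (√6 − 2)ℏ ≈ 0.4495ℏ.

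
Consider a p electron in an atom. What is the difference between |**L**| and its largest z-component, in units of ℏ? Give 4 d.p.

A p state has l = 1.
|L| = √2 ℏ ≈ 1.4142ℏ, while L_z,max = lℏ = 1ℏ.
The difference is (√2 − 1)ℏ ≈ 0.4142ℏ.

|L| − L_z,max ≈ 0.4142ℏ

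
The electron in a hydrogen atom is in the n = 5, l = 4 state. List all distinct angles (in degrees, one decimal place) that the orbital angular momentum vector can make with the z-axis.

θ ∈ {26.6°, 47.9°, 63.4°, 77.1°, 90.0°, 102.9°, 116.6°, 132.1°, 153.4°}

|L|² = l(l+1)ℏ² = 20ℏ², so |L| = 2√5 ℏ.
cos θ = m_l/√20 for each m_l ∈ {-4, -3, -2, -1, 0, 1, 2, 3, 4}.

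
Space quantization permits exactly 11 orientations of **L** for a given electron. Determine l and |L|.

l = 5, |L| = √30 ℏ ≈ 5.477ℏ

11 = 2l + 1, so l = (11−1)/2 = 5.
Then |L| = √(l(l+1)) ℏ = √30 ℏ.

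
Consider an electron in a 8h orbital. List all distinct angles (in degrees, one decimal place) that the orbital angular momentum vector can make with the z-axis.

θ ∈ {24.1°, 43.1°, 56.8°, 68.6°, 79.5°, 90.0°, 100.5°, 111.4°, 123.2°, 136.9°, 155.9°}

8h means n = 8, l = 5.
|L|² = l(l+1)ℏ² = 30ℏ², so |L| = √30 ℏ.
cos θ = m_l/√30 for each m_l ∈ {-5, -4, -3, -2, -1, 0, 1, 2, 3, 4, 5}.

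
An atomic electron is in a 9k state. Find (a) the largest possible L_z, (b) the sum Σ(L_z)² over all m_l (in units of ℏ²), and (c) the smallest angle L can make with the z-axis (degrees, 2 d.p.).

L_z,max = 7ℏ; Σ(L_z)² = 280 ℏ²; θ_min ≈ 20.70°

The 9k subshell has l = 7.
L_z,max = lℏ = 7ℏ.
Σ m_l² = 280, so Σ(L_z)² = 280 ℏ².
cos θ_min = 7/√56, so θ_min ≈ 20.70°.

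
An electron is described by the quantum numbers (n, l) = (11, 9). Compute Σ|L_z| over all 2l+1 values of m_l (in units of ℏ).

The allowed m_l values are -9, -8, -7, -6, -5, -4, -3, -2, -1, 0, 1, 2, 3, 4, 5, 6, 7, 8, 9.
Σ|m_l| = 2(1+2+…+9) = 90.

Σ|L_z| = 90 ℏ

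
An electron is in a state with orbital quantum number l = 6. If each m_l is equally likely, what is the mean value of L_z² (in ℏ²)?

The allowed m_l values are -6, -5, -4, -3, -2, -1, 0, 1, 2, 3, 4, 5, 6.
⟨L_z²⟩ = ℏ²·(Σ m_l²)/(2l+1) = ℏ²·182/13 = 14ℏ².

⟨L_z²⟩ = 14 ℏ²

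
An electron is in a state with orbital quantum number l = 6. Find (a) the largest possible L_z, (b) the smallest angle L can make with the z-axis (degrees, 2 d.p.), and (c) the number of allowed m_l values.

L_z,max = 6ℏ; θ_min ≈ 22.21°; 13 values

L_z,max = lℏ = 6ℏ.
cos θ_min = 6/√42, so θ_min ≈ 22.21°.
There are 2l+1 = 13 values of m_l.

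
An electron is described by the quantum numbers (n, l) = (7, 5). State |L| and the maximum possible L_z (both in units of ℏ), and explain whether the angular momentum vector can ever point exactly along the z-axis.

No: L_z,max = 5ℏ < |L| = √30 ℏ ≈ 5.477ℏ

|L| = √30 ℏ ≈ 5.4772ℏ, while L_z,max = lℏ = 5ℏ.
Since |L| > L_z,max, the vector can never point exactly along z; the closest it comes is θ_min = arccos(5/√30) ≈ 24.1°.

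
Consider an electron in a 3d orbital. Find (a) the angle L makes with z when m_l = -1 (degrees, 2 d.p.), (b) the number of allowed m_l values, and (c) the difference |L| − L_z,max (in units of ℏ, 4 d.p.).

3d means n = 3, l = 2.
For m_l = -1: cos θ = -1/√6, θ ≈ 114.09°.
There are 2l+1 = 5 values of m_l.
|L| − L_z,max = (√6 − 2)ℏ ≈ 0.4495ℏ.

θ(m_l=-1) ≈ 114.09°; 5 values; |L|−L_z,max ≈ 0.4495ℏ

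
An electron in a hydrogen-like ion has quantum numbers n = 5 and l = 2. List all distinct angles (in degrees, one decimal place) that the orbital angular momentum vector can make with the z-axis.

|L| = ℏ√(l(l+1)) = √6 ℏ.
cos θ = m_l/√6 for each m_l ∈ {-2, -1, 0, 1, 2}.

θ ∈ {35.3°, 65.9°, 90.0°, 114.1°, 144.7°}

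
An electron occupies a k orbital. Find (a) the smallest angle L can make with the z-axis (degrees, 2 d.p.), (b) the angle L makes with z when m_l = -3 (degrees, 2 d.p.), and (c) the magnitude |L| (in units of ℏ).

θ_min ≈ 20.70°; θ(m_l=-3) ≈ 113.63°; |L| = 2√14 ℏ ≈ 7.483ℏ

For a k orbital, l = 7.
cos θ_min = 7/√56, so θ_min ≈ 20.70°.
For m_l = -3: cos θ = -3/√56, θ ≈ 113.63°.
|L| = ℏ√(7·8) = 2√14 ℏ ≈ 7.483ℏ.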